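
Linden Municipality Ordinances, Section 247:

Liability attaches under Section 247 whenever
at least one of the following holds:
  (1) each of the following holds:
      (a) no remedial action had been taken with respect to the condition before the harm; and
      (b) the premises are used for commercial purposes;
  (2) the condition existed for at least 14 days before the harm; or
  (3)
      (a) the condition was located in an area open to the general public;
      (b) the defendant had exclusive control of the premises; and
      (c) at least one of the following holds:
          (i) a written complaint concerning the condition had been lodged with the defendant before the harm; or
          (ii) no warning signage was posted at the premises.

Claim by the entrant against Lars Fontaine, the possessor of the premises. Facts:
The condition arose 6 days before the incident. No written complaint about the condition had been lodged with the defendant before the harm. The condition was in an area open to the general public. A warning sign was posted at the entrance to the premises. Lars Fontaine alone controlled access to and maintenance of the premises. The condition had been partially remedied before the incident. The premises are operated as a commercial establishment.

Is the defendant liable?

(a) no remedial action — not satisfied.
(b) commercial use — holds.
(1) = F AND T = false.
(2) condition ≥14 days old — not met.
(a) public area — met.
(b) exclusive control — satisfied.
(i) complaint lodged — not satisfied.
(ii) no signage posted — not satisfied.
(c) = F OR F = false.
(3): T AND T AND F → false.
So Overall is not satisfied (F OR F OR F).

No — not liable.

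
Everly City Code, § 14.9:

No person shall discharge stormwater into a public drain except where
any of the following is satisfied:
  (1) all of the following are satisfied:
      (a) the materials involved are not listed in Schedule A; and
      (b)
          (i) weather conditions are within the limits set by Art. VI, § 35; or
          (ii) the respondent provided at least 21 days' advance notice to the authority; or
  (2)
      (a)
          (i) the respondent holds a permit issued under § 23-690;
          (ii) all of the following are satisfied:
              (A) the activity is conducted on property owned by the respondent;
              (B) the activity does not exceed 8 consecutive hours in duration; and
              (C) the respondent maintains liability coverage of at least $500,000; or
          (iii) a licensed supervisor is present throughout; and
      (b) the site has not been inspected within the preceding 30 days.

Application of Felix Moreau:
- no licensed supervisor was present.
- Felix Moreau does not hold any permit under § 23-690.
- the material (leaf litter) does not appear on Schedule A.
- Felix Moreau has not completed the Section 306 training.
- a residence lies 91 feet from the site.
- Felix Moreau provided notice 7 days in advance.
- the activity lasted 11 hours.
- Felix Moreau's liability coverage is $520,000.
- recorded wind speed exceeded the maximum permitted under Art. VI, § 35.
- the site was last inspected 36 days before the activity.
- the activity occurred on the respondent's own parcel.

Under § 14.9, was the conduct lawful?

No — unlawful.

(a) not (Schedule A material) — holds.
(i) weather ok — not met.
(ii) ≥21 days' notice — not satisfied.
(b): F OR F → false.
(1): T AND F → false.
(i) holds permit — not met.
(A) own property — met.
(B) ≤ 8 hrs duration — fails.
(C) coverage ≥ $500,000 — met.
(ii) = T AND F AND T = false.
(iii) supervisor present — not met.
So (a) is not satisfied (F OR F OR F).
(b) not (site inspected) — met.
(2) = F AND T = false.
Overall = F OR F = false.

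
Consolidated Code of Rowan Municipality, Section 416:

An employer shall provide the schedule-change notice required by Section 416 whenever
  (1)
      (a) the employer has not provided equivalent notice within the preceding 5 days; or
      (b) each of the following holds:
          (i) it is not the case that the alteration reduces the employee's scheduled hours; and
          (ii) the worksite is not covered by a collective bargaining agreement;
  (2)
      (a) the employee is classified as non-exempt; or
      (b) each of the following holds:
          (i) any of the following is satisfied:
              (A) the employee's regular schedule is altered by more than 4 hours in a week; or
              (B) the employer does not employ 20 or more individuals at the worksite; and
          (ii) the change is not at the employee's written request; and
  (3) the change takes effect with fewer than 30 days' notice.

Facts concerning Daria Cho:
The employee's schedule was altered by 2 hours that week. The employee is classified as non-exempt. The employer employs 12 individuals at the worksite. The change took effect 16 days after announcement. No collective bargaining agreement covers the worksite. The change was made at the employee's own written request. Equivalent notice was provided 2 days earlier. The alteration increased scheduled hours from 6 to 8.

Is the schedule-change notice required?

(a) no recent notice — fails.
(i) not (hours reduced) — holds.
(ii) no CBA — met.
So (b) is satisfied (T AND T).
(1): F OR T → true.
(a) non-exempt — holds.
(A) schedule shift > 4h — fails.
(B) not (≥ 20 at site) — met.
So (i) is satisfied (F OR T).
(ii) not employee-requested — not satisfied.
So (b) is not satisfied (T AND F).
So (2) is satisfied (T OR F).
(3) < 30 days' notice — met.
Overall: T AND T AND T → true.

Yes — required.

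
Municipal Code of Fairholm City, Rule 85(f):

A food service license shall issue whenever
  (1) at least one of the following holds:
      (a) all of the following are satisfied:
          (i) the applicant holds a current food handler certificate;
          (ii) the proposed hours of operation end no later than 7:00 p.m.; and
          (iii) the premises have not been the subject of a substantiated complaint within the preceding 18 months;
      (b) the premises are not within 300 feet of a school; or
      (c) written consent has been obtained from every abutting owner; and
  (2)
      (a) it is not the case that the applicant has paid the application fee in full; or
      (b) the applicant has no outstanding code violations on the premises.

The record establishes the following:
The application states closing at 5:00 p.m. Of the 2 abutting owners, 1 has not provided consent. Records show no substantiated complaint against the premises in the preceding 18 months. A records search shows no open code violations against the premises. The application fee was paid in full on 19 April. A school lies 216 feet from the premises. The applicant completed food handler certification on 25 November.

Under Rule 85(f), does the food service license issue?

Yes — granted.

(i) food handler cert. — satisfied.
(ii) closes by 7 p.m. — holds.
(iii) no complaint in 18 mo. — met.
So (a) is satisfied (T AND T AND T).
(b) ≥300 ft from school — not satisfied.
(c) all abutters consent — not satisfied.
So (1) is satisfied (T OR F OR F).
(a) not (fee paid) — not met.
(b) no code violations — met.
So (2) is satisfied (F OR T).
So Overall is satisfied (T AND T).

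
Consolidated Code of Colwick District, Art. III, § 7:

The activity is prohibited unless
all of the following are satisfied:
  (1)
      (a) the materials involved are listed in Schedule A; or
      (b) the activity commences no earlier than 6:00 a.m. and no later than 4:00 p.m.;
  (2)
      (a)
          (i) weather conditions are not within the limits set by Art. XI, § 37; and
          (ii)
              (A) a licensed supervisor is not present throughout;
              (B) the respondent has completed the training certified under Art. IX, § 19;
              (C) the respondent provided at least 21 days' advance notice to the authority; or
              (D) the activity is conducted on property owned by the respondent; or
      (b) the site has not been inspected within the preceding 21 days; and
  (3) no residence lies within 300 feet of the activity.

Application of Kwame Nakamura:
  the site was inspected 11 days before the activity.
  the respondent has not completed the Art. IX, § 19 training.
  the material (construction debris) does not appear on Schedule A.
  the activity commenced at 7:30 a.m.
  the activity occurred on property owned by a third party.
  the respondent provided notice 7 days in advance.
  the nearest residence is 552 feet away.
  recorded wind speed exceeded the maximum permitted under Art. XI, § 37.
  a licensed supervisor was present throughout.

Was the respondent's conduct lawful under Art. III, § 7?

(a) Schedule A material — not satisfied.
(b) start within hours — met.
(1) = F OR T = true.
(i) not (weather ok) — satisfied.
(A) not (supervisor present) — not satisfied.
(B) training certified — not met.
(C) ≥21 days' notice — fails.
(D) own property — not satisfied.
So (ii) is not satisfied (F OR F OR F OR F).
(a): T AND F → false.
(b) not (site inspected) — fails.
(2) = F OR F = false.
(3) no residence in 300 ft — holds.
Overall: T AND F AND T → false.

No — unlawful.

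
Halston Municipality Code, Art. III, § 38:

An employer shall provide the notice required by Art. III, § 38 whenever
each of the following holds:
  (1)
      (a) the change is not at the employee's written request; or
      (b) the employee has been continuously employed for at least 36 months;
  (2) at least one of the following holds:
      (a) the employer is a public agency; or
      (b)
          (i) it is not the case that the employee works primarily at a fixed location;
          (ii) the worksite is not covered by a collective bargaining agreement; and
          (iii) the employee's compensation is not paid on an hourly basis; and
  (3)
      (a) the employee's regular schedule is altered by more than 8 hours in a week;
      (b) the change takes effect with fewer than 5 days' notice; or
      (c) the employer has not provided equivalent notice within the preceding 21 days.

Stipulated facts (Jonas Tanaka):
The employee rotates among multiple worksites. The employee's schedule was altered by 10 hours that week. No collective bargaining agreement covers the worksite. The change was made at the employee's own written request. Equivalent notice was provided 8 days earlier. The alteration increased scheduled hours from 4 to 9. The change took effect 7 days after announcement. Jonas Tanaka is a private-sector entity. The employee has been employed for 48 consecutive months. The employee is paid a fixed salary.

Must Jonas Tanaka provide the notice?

Yes — required.

(a) not employee-requested — not met.
(b) tenure ≥ 36 mo. — holds.
So (1) is satisfied (F OR T).
(a) public agency — not satisfied.
(i) not (fixed location) — satisfied.
(ii) no CBA — holds.
(iii) not (hourly-paid) — met.
So (b) is satisfied (T AND T AND T).
(2) = F OR T = true.
(a) schedule shift > 8h — satisfied.
(b) < 5 days' notice — not met.
(c) no recent notice — not satisfied.
(3): T OR F OR F → true.
So Overall is satisfied (T AND T AND T).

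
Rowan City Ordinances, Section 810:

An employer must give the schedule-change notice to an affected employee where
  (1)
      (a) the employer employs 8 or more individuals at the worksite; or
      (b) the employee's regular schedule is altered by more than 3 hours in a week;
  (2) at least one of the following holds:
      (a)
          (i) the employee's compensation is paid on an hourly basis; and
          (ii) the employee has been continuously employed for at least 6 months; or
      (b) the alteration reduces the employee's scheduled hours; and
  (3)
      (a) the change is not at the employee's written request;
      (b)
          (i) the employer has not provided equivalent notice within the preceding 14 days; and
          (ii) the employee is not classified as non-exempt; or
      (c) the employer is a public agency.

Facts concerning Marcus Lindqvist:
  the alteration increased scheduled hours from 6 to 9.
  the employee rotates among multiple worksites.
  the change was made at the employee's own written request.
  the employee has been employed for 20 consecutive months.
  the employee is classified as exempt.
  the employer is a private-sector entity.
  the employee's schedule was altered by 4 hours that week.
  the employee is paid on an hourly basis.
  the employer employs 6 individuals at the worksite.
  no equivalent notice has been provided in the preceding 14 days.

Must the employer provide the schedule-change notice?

(a) ≥ 8 at site — not met.
(b) schedule shift > 3h — holds.
(1) = F OR T = true.
(i) hourly-paid — holds.
(ii) tenure ≥ 6 mo. — met.
So (a) is satisfied (T AND T).
(b) hours reduced — not satisfied.
(2): T OR F → true.
(a) not employee-requested — fails.
(i) no recent notice — holds.
(ii) not (non-exempt) — holds.
(b): T AND T → true.
(c) public agency — not met.
(3) = F OR T OR F = true.
So Overall is satisfied (T AND T AND T).

Yes — required.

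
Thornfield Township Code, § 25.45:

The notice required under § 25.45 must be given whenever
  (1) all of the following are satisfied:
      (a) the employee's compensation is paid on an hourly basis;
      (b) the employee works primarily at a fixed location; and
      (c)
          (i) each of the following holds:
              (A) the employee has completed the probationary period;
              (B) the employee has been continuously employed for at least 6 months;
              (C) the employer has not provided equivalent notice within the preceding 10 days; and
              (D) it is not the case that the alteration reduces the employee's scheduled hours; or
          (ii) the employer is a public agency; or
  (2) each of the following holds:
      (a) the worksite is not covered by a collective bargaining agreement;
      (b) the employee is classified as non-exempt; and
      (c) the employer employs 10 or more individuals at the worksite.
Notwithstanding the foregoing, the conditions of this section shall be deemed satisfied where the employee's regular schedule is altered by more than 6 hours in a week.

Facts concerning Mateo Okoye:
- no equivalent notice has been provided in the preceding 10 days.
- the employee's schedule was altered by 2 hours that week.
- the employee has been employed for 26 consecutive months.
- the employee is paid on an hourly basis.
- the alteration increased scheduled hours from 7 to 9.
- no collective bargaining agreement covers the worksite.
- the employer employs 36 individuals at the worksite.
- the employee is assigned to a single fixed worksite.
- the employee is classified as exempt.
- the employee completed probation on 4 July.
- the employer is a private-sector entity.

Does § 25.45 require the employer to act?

(a) hourly-paid — satisfied.
(b) fixed location — satisfied.
(A) past probation — holds.
(B) tenure ≥ 6 mo. — satisfied.
(C) no recent notice — satisfied.
(D) not (hours reduced) — met.
So (i) is satisfied (T AND T AND T AND T).
(ii) public agency — not satisfied.
(c) = T OR F = true.
So (1) is satisfied (T AND T AND T).
(a) no CBA — met.
(b) non-exempt — not satisfied.
(c) ≥ 10 at site — met.
(2) = T AND F AND T = false.
Overall = T OR F = true.
Exception (schedule shift > 6h) — not satisfied.
Result: main true OR exception false → true.

Yes — required.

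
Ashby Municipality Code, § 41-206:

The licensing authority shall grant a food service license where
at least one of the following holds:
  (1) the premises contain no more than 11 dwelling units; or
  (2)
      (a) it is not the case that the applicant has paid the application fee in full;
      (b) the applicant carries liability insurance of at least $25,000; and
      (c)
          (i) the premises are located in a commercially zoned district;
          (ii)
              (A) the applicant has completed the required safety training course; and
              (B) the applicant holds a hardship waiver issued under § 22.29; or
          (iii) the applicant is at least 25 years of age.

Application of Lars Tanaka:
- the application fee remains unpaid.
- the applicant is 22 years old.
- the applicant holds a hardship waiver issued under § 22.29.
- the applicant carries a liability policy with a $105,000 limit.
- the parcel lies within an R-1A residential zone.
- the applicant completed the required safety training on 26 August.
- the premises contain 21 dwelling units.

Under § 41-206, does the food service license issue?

(1) ≤ 11 units — not met.
(a) not (fee paid) — satisfied.
(b) insurance ≥ $25,000 — holds.
(i) commercially zoned — not met.
(A) safety training — met.
(B) hardship waiver — met.
(ii) = T AND T = true.
(iii) age ≥ 25 — not satisfied.
(c): F OR T OR F → true.
(2): T AND T AND T → true.
Overall = F OR T = true.

Yes — granted.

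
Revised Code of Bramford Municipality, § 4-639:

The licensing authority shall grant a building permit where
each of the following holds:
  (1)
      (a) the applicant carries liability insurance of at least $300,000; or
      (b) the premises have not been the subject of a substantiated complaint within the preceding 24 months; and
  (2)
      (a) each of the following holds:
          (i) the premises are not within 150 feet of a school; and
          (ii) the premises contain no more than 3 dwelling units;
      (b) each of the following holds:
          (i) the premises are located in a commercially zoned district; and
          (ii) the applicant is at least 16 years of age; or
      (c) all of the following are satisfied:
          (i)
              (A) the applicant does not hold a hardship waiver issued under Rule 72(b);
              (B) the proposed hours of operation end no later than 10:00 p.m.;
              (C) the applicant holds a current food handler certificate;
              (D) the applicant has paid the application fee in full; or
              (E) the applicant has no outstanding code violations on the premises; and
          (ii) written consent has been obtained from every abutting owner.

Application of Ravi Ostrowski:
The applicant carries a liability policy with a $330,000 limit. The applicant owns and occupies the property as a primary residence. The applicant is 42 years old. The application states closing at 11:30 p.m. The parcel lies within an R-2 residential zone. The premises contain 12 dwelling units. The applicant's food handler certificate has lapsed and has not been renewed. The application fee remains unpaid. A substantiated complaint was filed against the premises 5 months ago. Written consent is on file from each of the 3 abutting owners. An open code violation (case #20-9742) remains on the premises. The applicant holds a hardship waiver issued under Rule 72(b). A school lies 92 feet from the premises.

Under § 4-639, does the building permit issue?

(a) insurance ≥ $300,000 — satisfied.
(b) no complaint in 24 mo. — not satisfied.
So (1) is satisfied (T OR F).
(i) ≥150 ft from school — not satisfied.
(ii) ≤ 3 units — fails.
(a): F AND F → false.
(i) commercially zoned — not satisfied.
(ii) age ≥ 16 — holds.
So (b) is not satisfied (F AND T).
(A) not (hardship waiver) — not satisfied.
(B) closes by 10 p.m. — not satisfied.
(C) food handler cert. — fails.
(D) fee paid — not satisfied.
(E) no code violations — not met.
(i) = F OR F OR F OR F OR F = false.
(ii) all abutters consent — met.
So (c) is not satisfied (F AND T).
So (2) is not satisfied (F OR F OR F).
Overall: T AND F → false.

No — denied.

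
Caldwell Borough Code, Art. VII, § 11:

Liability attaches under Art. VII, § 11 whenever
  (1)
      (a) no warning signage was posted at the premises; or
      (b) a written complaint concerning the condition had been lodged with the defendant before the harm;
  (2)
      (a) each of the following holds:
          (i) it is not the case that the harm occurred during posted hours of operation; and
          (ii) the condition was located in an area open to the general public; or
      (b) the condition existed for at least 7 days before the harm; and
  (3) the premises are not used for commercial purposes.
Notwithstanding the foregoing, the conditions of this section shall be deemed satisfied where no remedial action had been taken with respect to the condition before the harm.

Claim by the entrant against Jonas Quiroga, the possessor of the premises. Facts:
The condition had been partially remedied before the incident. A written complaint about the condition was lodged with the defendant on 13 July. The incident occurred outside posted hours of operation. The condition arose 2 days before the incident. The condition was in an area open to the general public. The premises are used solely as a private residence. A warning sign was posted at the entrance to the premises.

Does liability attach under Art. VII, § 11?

Yes — liable.

(a) no signage posted — not met.
(b) complaint lodged — satisfied.
So (1) is satisfied (F OR T).
(i) not (during posted hours) — holds.
(ii) public area — met.
(a): T AND T → true.
(b) condition ≥7 days old — not satisfied.
So (2) is satisfied (T OR F).
(3) not (commercial use) — met.
So Overall is satisfied (T AND T AND T).
Exception (no remedial action) — not satisfied.
Result: main true OR exception false → true.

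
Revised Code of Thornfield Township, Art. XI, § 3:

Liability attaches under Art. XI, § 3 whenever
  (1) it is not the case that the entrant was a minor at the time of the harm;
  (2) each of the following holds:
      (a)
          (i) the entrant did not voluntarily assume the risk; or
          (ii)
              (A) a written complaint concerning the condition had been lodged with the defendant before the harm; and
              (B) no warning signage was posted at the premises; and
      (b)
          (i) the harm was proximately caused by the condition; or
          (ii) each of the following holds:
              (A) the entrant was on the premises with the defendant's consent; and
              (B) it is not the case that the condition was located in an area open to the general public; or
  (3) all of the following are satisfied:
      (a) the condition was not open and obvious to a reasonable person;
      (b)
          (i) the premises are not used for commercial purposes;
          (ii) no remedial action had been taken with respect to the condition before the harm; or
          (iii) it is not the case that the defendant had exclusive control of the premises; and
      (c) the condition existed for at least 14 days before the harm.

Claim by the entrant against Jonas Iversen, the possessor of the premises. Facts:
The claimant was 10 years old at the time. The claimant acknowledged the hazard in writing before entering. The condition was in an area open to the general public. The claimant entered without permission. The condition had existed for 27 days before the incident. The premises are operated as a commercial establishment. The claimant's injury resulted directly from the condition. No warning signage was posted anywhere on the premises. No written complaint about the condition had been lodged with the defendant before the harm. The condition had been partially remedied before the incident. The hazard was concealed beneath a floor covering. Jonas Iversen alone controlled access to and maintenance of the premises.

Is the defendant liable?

(1) not (entrant a minor) — not met.
(i) no assumed risk — not satisfied.
(A) complaint lodged — not met.
(B) no signage posted — satisfied.
(ii) = F AND T = false.
So (a) is not satisfied (F OR F).
(i) proximate cause — satisfied.
(A) consent to enter — fails.
(B) not (public area) — not met.
So (ii) is not satisfied (F AND F).
(b) = T OR F = true.
So (2) is not satisfied (F AND T).
(a) not open/obvious — met.
(i) not (commercial use) — not satisfied.
(ii) no remedial action — fails.
(iii) not (exclusive control) — not met.
(b): F OR F OR F → false.
(c) condition ≥14 days old — satisfied.
(3) = T AND F AND T = false.
Overall: F OR F OR F → false.

No — not liable.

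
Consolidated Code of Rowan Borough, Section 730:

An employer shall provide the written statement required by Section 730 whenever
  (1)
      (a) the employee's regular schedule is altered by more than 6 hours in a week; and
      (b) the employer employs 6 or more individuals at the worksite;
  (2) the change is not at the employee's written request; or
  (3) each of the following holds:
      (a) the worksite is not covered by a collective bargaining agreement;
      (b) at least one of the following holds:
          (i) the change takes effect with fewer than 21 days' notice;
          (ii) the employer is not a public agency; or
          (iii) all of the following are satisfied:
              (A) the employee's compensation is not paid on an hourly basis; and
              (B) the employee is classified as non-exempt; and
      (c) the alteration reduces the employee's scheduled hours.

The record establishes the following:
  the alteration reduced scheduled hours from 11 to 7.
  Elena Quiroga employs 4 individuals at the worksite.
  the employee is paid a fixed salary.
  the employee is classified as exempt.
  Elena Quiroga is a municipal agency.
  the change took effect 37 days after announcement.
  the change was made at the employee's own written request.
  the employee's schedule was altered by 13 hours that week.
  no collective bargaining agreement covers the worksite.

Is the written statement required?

No — not required.

(a) schedule shift > 6h — holds.
(b) ≥ 6 at site — not satisfied.
So (1) is not satisfied (T AND F).
(2) not employee-requested — fails.
(a) no CBA — holds.
(i) < 21 days' notice — fails.
(ii) not (public agency) — not met.
(A) not (hourly-paid) — met.
(B) non-exempt — not satisfied.
So (iii) is not satisfied (T AND F).
(b) = F OR F OR F = false.
(c) hours reduced — holds.
(3) = T AND F AND T = false.
Overall = F OR F OR F = false.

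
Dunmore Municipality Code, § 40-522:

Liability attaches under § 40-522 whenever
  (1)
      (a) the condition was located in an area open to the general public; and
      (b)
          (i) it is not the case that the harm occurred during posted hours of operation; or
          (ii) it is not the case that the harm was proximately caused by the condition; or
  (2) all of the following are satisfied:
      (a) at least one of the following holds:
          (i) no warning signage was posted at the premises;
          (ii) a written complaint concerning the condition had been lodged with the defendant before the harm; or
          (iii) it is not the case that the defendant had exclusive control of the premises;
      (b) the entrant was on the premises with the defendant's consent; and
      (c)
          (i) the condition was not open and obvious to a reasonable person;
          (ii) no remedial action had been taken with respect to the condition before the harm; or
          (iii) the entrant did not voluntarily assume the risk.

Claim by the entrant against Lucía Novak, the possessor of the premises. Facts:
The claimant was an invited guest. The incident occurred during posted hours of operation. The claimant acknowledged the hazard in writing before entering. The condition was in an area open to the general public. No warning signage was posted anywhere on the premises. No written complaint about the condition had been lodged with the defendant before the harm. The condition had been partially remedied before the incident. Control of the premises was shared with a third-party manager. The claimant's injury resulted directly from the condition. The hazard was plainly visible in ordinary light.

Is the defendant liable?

(a) public area — met.
(i) not (during posted hours) — not satisfied.
(ii) not (proximate cause) — not met.
So (b) is not satisfied (F OR F).
So (1) is not satisfied (T AND F).
(i) no signage posted — satisfied.
(ii) complaint lodged — not satisfied.
(iii) not (exclusive control) — satisfied.
(a) = T OR F OR T = true.
(b) consent to enter — holds.
(i) not open/obvious — fails.
(ii) no remedial action — not met.
(iii) no assumed risk — not satisfied.
(c) = F OR F OR F = false.
(2) = T AND T AND F = false.
Overall = F OR F = false.

No — not liable.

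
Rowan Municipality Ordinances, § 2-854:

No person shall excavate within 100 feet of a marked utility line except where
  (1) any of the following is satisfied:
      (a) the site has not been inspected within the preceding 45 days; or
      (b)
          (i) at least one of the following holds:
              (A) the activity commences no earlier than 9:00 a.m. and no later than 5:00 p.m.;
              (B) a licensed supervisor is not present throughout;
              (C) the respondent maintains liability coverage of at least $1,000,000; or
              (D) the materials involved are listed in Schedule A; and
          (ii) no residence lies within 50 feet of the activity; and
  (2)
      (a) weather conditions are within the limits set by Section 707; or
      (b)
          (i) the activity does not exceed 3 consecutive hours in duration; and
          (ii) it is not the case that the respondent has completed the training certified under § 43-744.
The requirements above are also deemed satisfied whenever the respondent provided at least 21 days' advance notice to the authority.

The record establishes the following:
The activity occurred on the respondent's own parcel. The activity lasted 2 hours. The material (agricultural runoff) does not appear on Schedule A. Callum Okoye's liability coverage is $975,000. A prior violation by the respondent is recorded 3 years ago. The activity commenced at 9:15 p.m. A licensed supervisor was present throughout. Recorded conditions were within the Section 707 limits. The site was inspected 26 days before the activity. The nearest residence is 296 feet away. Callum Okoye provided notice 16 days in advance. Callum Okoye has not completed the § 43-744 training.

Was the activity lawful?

(a) not (site inspected) — not satisfied.
(A) start within hours — fails.
(B) not (supervisor present) — not met.
(C) coverage ≥ $1,000,000 — not satisfied.
(D) Schedule A material — not satisfied.
So (i) is not satisfied (F OR F OR F OR F).
(ii) no residence in 50 ft — met.
(b) = F AND T = false.
(1) = F OR F = false.
(a) weather ok — holds.
(i) ≤ 3 hrs duration — met.
(ii) not (training certified) — met.
So (b) is satisfied (T AND T).
(2): T OR T → true.
So Overall is not satisfied (F AND T).
Exception (≥21 days' notice) — not satisfied.
Result: main false OR exception false → false.

No — unlawful.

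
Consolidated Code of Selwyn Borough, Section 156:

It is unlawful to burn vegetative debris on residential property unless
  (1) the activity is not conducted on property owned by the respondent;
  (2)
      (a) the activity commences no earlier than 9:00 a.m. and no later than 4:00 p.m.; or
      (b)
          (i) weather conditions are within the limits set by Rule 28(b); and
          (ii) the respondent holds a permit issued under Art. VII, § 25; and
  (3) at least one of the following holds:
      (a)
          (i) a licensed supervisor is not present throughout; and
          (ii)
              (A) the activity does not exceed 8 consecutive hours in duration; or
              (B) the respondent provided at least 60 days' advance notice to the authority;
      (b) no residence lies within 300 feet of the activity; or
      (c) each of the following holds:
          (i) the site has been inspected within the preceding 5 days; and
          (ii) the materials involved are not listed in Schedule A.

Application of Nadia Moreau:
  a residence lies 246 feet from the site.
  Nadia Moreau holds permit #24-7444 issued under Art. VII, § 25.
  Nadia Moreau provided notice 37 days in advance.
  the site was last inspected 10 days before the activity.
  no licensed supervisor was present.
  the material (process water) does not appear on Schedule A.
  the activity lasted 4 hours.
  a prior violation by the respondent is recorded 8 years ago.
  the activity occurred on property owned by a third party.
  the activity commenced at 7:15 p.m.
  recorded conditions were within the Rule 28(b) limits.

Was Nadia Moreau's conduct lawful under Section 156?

(1) not (own property) — satisfied.
(a) start within hours — not satisfied.
(i) weather ok — met.
(ii) holds permit — satisfied.
So (b) is satisfied (T AND T).
(2) = F OR T = true.
(i) not (supervisor present) — holds.
(A) ≤ 8 hrs duration — satisfied.
(B) ≥60 days' notice — not satisfied.
So (ii) is satisfied (T OR F).
(a) = T AND T = true.
(b) no residence in 300 ft — not met.
(i) site inspected — not satisfied.
(ii) not (Schedule A material) — met.
So (c) is not satisfied (F AND T).
(3) = T OR F OR F = true.
Overall: T AND T AND T → true.

Yes — lawful.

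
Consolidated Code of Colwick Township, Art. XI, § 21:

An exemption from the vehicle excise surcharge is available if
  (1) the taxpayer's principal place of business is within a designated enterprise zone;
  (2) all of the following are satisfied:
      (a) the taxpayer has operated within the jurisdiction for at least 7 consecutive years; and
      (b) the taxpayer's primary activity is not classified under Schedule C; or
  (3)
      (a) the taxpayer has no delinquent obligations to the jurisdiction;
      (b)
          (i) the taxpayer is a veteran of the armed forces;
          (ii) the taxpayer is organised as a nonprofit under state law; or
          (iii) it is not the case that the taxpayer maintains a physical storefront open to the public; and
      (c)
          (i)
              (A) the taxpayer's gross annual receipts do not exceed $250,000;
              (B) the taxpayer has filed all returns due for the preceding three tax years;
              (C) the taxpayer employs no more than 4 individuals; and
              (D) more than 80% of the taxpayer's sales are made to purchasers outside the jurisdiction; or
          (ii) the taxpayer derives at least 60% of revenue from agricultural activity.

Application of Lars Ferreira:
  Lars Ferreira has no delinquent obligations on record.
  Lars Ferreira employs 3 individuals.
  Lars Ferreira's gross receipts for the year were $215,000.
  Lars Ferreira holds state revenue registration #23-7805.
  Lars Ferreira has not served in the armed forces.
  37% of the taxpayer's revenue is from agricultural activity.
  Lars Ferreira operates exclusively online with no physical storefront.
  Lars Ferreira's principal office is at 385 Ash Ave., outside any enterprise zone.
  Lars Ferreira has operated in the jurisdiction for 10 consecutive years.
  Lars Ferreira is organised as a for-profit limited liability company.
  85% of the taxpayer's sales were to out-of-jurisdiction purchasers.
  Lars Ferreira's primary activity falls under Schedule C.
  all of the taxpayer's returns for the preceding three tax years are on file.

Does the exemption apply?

Yes — exempt.

(1) in enterprise zone — not met.
(a) ≥ 7 yrs in jurisdiction — holds.
(b) not (Schedule C activity) — not satisfied.
So (2) is not satisfied (T AND F).
(a) no delinquency — satisfied.
(i) veteran — not satisfied.
(ii) nonprofit — not satisfied.
(iii) not (has storefront) — met.
So (b) is satisfied (F OR F OR T).
(A) receipts ≤ $250,000 — holds.
(B) returns current — holds.
(C) ≤ 4 employees — holds.
(D) >80% out-of-jur. sales — satisfied.
(i): T AND T AND T AND T → true.
(ii) ≥60% agricultural — not satisfied.
So (c) is satisfied (T OR F).
So (3) is satisfied (T AND T AND T).
So Overall is satisfied (F OR F OR T).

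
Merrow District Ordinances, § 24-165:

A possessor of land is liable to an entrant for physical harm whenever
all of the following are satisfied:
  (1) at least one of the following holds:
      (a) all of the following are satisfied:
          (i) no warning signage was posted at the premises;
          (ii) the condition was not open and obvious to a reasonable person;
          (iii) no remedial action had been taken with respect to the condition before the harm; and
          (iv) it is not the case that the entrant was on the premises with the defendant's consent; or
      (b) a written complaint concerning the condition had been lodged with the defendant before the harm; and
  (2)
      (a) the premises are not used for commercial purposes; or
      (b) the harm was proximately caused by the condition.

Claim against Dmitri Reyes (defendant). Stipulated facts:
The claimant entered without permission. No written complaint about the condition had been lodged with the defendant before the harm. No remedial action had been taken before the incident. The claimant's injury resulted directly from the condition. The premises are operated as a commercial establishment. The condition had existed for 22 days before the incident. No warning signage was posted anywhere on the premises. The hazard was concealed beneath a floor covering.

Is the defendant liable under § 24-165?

(i) no signage posted — satisfied.
(ii) not open/obvious — met.
(iii) no remedial action — met.
(iv) not (consent to enter) — holds.
(a) = T AND T AND T AND T = true.
(b) complaint lodged — not satisfied.
So (1) is satisfied (T OR F).
(a) not (commercial use) — not satisfied.
(b) proximate cause — holds.
So (2) is satisfied (F OR T).
Overall: T AND T → true.

Yes — liable.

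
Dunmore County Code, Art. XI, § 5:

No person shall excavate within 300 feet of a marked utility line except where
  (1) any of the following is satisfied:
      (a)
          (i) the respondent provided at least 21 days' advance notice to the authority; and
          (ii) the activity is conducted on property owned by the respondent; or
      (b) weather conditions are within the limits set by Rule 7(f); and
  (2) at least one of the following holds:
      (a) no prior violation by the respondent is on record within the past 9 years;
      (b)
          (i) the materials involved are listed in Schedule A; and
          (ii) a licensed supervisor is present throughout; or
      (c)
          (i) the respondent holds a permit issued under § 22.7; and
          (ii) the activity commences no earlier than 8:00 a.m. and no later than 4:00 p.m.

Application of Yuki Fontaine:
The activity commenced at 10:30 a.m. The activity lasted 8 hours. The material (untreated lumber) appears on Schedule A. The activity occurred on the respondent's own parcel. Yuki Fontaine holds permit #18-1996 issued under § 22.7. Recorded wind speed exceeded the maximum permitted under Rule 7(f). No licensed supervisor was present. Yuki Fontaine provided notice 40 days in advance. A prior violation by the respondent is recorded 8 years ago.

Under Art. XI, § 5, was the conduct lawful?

Yes — lawful.

(i) ≥21 days' notice — holds.
(ii) own property — met.
So (a) is satisfied (T AND T).
(b) weather ok — fails.
(1) = T OR F = true.
(a) no prior violation — not satisfied.
(i) Schedule A material — satisfied.
(ii) supervisor present — not met.
(b): T AND F → false.
(i) holds permit — holds.
(ii) start within hours — met.
(c): T AND T → true.
(2) = F OR F OR T = true.
So Overall is satisfied (T AND T).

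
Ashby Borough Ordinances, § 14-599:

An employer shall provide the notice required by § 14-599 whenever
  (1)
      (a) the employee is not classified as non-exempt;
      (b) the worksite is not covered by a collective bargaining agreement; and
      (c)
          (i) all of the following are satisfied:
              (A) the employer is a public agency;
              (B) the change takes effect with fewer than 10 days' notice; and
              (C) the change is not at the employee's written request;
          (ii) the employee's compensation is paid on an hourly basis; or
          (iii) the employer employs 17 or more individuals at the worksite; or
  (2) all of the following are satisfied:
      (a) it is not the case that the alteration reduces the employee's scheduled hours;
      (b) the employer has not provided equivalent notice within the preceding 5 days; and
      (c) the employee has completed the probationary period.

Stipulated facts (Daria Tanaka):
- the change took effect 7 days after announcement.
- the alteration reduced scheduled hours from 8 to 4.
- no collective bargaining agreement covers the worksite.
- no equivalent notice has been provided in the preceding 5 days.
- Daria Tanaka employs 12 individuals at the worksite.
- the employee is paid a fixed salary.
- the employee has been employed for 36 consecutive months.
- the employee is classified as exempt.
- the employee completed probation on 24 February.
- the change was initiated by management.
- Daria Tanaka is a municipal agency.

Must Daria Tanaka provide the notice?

Yes — required.

(a) not (non-exempt) — holds.
(b) no CBA — satisfied.
(A) public agency — holds.
(B) < 10 days' notice — satisfied.
(C) not employee-requested — met.
So (i) is satisfied (T AND T AND T).
(ii) hourly-paid — fails.
(iii) ≥ 17 at site — fails.
(c) = T OR F OR F = true.
(1) = T AND T AND T = true.
(a) not (hours reduced) — fails.
(b) no recent notice — satisfied.
(c) past probation — met.
So (2) is not satisfied (F AND T AND T).
Overall = T OR F = true.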